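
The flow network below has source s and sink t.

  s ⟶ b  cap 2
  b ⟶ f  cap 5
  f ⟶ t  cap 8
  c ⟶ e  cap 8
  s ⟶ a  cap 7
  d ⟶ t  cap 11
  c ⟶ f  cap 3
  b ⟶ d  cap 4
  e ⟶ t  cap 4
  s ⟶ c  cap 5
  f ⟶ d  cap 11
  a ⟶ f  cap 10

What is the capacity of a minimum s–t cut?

14

Augment s→a→f→t: bottleneck 7, flow now 7.
Augment s→b→d→t: bottleneck 2, flow now 9.
Augment s→c→e→t: bottleneck 4, flow now 13.
Augment s→c→f→t: bottleneck 1, flow now 14.
No augmenting path remains; maximum flow = 14.
By max-flow min-cut, the minimum cut capacity equals the max flow.
In the residual graph, reachable from s: {s}.
Min-cut edges: s→a (7), s→b (2), s→c (5); capacity 7 + 2 + 5 = 14.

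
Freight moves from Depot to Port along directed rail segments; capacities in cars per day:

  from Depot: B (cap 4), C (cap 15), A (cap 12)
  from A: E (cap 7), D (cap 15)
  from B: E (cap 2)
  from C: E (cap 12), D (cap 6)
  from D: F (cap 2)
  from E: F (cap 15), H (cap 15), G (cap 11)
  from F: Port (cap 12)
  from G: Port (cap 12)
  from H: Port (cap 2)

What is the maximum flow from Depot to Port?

Augment Depot→A→D→F→Port: bottleneck 2, flow now 2.
Augment Depot→A→E→F→Port: bottleneck 7, flow now 9.
Augment Depot→B→E→F→Port: bottleneck 2, flow now 11.
Augment Depot→C→E→F→Port: bottleneck 1, flow now 12.
Augment Depot→C→E→G→Port: bottleneck 11, flow now 23.
No augmenting path remains; maximum flow = 23.
In the residual graph, reachable from Depot: {Depot, A, B, C, D}.
Min-cut edges: A→E (7), B→E (2), C→E (12), D→F (2); capacity 7 + 2 + 12 + 2 = 23.
This cut is saturated, so no flow can exceed 23.

23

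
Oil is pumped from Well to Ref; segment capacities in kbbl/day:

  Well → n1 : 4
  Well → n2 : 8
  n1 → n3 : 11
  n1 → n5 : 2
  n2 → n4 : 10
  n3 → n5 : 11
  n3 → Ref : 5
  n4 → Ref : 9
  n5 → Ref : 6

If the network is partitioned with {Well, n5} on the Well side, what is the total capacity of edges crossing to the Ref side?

18

Edges leaving {Well, n5}: Well→n1 (4), Well→n2 (8), n5→Ref (6).
Cut capacity = 4 + 8 + 6 = 18.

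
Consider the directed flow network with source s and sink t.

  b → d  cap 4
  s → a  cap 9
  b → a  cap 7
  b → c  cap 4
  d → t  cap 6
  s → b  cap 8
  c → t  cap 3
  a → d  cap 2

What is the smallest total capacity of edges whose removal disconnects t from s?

9

Augment s→a→d→t: bottleneck 2, flow now 2.
Augment s→b→c→t: bottleneck 3, flow now 5.
Augment s→b→d→t: bottleneck 4, flow now 9.
No augmenting path remains; maximum flow = 9.
By max-flow min-cut, the minimum cut capacity equals the max flow.
In the residual graph, reachable from s: {s, a, b, c}.
Min-cut edges: a→d (2), b→d (4), c→t (3); capacity 2 + 4 + 3 = 9.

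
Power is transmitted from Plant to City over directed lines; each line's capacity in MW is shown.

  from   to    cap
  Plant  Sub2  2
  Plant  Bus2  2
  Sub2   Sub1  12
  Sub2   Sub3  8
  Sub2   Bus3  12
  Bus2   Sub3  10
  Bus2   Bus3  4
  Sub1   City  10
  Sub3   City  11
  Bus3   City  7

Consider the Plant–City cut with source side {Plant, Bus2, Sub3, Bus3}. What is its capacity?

Edges leaving {Plant, Bus2, Sub3, Bus3}: Plant→Sub2 (2), Sub3→City (11), Bus3→City (7).
Cut capacity = 2 + 11 + 7 = 20.

20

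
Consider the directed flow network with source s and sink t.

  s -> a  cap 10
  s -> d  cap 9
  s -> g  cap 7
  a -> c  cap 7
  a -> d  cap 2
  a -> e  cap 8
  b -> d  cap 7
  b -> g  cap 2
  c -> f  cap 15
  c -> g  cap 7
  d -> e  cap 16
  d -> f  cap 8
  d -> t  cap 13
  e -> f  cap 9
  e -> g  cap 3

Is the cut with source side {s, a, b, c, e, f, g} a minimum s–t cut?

Given cut capacity: 9 + 2 + 7 = 18.
Augment s→d→t: bottleneck 9, flow now 9.
Augment s→a→d→t: bottleneck 2, flow now 11.
No augmenting path remains; maximum flow = 11.
In the residual graph, reachable from s: {s, a, c, e, f, g}.
Min-cut edges: s→d (9), a→d (2); capacity 9 + 2 = 11.
Cut capacity 18 exceeds the max flow 11, so it is not minimum.

No — its capacity is 18, but the minimum cut has capacity 11.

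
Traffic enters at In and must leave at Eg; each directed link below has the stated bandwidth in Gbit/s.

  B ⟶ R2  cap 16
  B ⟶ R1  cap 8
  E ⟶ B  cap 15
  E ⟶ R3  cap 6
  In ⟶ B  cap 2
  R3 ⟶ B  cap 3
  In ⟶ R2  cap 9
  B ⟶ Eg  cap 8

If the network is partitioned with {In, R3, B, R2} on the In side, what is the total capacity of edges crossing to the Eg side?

16

Edges leaving {In, R3, B, R2}: B→R1 (8), B→Eg (8).
Cut capacity = 8 + 8 = 16.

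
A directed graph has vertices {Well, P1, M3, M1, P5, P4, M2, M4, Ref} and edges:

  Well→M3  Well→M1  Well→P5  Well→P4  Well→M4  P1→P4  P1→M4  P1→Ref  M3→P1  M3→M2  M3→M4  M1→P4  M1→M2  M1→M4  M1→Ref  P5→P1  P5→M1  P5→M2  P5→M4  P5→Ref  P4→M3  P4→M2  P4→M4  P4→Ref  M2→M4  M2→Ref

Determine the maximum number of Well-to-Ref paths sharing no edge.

4

Assign every edge capacity 1; by Menger, the answer equals the max flow.
Path Well→M1→Ref (+1); total 1.
Path Well→P5→Ref (+1); total 2.
Path Well→P4→Ref (+1); total 3.
Path Well→M3→P1→Ref (+1); total 4.
No residual Well→Ref path; max flow = 4.
Certifying cut of size 4: {Well→M1, Well→M3, Well→P4, Well→P5}.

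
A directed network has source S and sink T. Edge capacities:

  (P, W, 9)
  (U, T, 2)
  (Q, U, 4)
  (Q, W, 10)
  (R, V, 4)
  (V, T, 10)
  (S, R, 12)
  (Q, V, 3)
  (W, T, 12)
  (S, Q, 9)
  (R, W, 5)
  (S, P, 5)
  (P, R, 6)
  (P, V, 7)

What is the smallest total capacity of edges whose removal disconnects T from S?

Augment S→P→V→T: bottleneck 5, flow now 5.
Augment S→Q→U→T: bottleneck 2, flow now 7.
Augment S→Q→V→T: bottleneck 3, flow now 10.
Augment S→Q→W→T: bottleneck 4, flow now 14.
Augment S→R→V→T: bottleneck 2, flow now 16.
Augment S→R→W→T: bottleneck 5, flow now 21.
Augment S→R→V→P→W→T: bottleneck 2, flow now 23. (uses reverse residual edge)
No augmenting path remains; maximum flow = 23.
By max-flow min-cut, the minimum cut capacity equals the max flow.
In the residual graph, reachable from S: {S, R}.
Min-cut edges: S→P (5), S→Q (9), R→V (4), R→W (5); capacity 5 + 9 + 4 + 5 = 23.

23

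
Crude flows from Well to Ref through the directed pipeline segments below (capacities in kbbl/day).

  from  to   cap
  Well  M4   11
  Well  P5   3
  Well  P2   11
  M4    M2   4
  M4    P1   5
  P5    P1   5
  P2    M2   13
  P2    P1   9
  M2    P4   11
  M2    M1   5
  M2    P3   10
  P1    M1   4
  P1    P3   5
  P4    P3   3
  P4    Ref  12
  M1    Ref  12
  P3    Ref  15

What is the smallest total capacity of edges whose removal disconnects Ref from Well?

23

Augment Well→M4→M2→P4→Ref: bottleneck 4, flow now 4.
Augment Well→M4→P1→M1→Ref: bottleneck 4, flow now 8.
Augment Well→M4→P1→P3→Ref: bottleneck 1, flow now 9.
Augment Well→P5→P1→P3→Ref: bottleneck 3, flow now 12.
Augment Well→P2→M2→P4→Ref: bottleneck 7, flow now 19.
Augment Well→P2→M2→M1→Ref: bottleneck 4, flow now 23.
No augmenting path remains; maximum flow = 23.
By max-flow min-cut, the minimum cut capacity equals the max flow.
In the residual graph, reachable from Well: {Well, M4}.
Min-cut edges: Well→P5 (3), Well→P2 (11), M4→M2 (4), M4→P1 (5); capacity 3 + 11 + 4 + 5 = 23.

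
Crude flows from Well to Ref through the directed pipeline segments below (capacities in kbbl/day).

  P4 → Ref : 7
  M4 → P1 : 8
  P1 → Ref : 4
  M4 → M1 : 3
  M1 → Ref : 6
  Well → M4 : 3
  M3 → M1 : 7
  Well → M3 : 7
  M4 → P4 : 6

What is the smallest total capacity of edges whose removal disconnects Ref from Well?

Augment Well→M4→M1→Ref: bottleneck 3, flow now 3.
Augment Well→M3→M1→Ref: bottleneck 3, flow now 6.
Augment Well→M3→M1→M4→P1→Ref: bottleneck 3, flow now 9. (uses reverse residual edge)
No augmenting path remains; maximum flow = 9.
By max-flow min-cut, the minimum cut capacity equals the max flow.
In the residual graph, reachable from Well: {Well, M3, M1}.
Min-cut edges: Well→M4 (3), M1→Ref (6); capacity 3 + 6 = 9.

9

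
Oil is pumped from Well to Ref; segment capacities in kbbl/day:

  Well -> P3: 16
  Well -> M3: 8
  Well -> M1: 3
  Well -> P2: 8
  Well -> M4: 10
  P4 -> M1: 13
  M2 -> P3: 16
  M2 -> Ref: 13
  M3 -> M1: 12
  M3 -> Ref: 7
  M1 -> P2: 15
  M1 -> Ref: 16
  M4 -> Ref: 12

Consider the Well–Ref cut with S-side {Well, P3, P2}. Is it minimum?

Given cut capacity: 8 + 3 + 10 = 21.
Augment Well→M3→Ref: bottleneck 7, flow now 7.
Augment Well→M1→Ref: bottleneck 3, flow now 10.
Augment Well→M4→Ref: bottleneck 10, flow now 20.
Augment Well→M3→M1→Ref: bottleneck 1, flow now 21.
No augmenting path remains; maximum flow = 21.
Cut capacity 21 equals the max flow, so it is a minimum cut.

Yes — it is a minimum cut (capacity 21).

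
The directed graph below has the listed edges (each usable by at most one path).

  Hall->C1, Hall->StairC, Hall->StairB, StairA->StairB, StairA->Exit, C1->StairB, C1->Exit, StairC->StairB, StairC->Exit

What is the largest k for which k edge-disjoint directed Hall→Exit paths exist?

2

Assign every edge capacity 1; by Menger, the answer equals the max flow.
Path Hall→C1→Exit (+1); total 1.
Path Hall→StairC→Exit (+1); total 2.
No residual Hall→Exit path; max flow = 2.
Certifying cut of size 2: {Hall→C1, Hall→StairC}.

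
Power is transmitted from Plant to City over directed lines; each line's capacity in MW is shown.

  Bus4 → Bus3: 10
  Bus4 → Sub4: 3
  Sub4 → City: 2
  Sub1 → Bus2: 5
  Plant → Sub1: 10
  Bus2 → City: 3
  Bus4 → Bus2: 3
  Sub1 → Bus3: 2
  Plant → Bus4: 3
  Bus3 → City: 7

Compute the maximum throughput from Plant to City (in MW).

8

Augment Plant→Bus4→Bus2→City: bottleneck 3, flow now 3.
Augment Plant→Sub1→Bus3→City: bottleneck 2, flow now 5.
Augment Plant→Sub1→Bus2→Bus4→Sub4→City: bottleneck 2, flow now 7. (uses reverse residual edge)
Augment Plant→Sub1→Bus2→Bus4→Bus3→City: bottleneck 1, flow now 8. (uses reverse residual edge)
No augmenting path remains; maximum flow = 8.
In the residual graph, reachable from Plant: {Plant, Sub1, Bus2}.
Min-cut edges: Plant→Bus4 (3), Sub1→Bus3 (2), Bus2→City (3); capacity 3 + 2 + 3 = 8.
This cut is saturated, so no flow can exceed 8.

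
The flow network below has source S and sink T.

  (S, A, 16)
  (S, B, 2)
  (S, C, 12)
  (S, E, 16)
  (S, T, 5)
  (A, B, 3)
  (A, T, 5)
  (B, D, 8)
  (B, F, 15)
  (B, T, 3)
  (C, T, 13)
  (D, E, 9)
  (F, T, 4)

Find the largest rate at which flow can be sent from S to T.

27

Augment S→T: bottleneck 5, flow now 5.
Augment S→A→T: bottleneck 5, flow now 10.
Augment S→B→T: bottleneck 2, flow now 12.
Augment S→C→T: bottleneck 12, flow now 24.
Augment S→A→B→T: bottleneck 1, flow now 25.
Augment S→A→B→F→T: bottleneck 2, flow now 27.
No augmenting path remains; maximum flow = 27.
In the residual graph, reachable from S: {S, A, E}.
Min-cut edges: S→B (2), S→C (12), S→T (5), A→B (3), A→T (5); capacity 2 + 12 + 5 + 3 + 5 = 27.
This cut is saturated, so no flow can exceed 27.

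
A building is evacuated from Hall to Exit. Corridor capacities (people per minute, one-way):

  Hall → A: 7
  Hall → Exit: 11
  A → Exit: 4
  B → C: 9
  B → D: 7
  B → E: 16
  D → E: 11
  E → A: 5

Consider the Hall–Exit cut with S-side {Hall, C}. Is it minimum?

No — its capacity is 18, but the minimum cut has capacity 15.

Given cut capacity: 7 + 11 = 18.
Augment Hall→Exit: bottleneck 11, flow now 11.
Augment Hall→A→Exit: bottleneck 4, flow now 15.
No augmenting path remains; maximum flow = 15.
In the residual graph, reachable from Hall: {Hall, A}.
Min-cut edges: Hall→Exit (11), A→Exit (4); capacity 11 + 4 = 15.
Cut capacity 18 exceeds the max flow 15, so it is not minimum.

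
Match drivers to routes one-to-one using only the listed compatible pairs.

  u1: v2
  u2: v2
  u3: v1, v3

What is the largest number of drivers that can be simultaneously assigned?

Unit-capacity flow: source→left, listed edges, right→sink; max matching = max flow.
Augmenting path u1→v2 (+1); matched 1.
Augmenting path u3→v1 (+1); matched 2.
No augmenting path remains; maximum matching = 2.
König certificate: {u3, v2} is a vertex cover of size 2 (every listed pair touches it), so no matching can be larger.

2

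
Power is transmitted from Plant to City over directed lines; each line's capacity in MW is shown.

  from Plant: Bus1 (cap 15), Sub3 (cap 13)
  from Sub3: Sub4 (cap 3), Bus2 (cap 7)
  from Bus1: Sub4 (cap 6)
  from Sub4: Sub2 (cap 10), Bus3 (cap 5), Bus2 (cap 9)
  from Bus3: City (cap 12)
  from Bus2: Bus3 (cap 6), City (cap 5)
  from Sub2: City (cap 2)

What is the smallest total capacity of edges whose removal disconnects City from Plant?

16

Augment Plant→Sub3→Bus2→City: bottleneck 5, flow now 5.
Augment Plant→Sub3→Sub4→Bus3→City: bottleneck 3, flow now 8.
Augment Plant→Sub3→Bus2→Bus3→City: bottleneck 2, flow now 10.
Augment Plant→Bus1→Sub4→Bus3→City: bottleneck 2, flow now 12.
Augment Plant→Bus1→Sub4→Sub2→City: bottleneck 2, flow now 14.
Augment Plant→Bus1→Sub4→Bus2→Bus3→City: bottleneck 2, flow now 16.
No augmenting path remains; maximum flow = 16.
By max-flow min-cut, the minimum cut capacity equals the max flow.
In the residual graph, reachable from Plant: {Plant, Sub3, Bus1}.
Min-cut edges: Sub3→Sub4 (3), Sub3→Bus2 (7), Bus1→Sub4 (6); capacity 3 + 7 + 6 = 16.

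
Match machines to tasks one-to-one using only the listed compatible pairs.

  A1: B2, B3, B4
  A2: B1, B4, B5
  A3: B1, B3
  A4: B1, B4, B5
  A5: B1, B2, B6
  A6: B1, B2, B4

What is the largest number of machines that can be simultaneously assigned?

Unit-capacity flow: source→left, listed edges, right→sink; max matching = max flow.
Augmenting path A1→B2 (+1); matched 1.
Augmenting path A2→B1 (+1); matched 2.
Augmenting path A3→B3 (+1); matched 3.
Augmenting path A4→B4 (+1); matched 4.
Augmenting path A5→B6 (+1); matched 5.
Augmenting path A6→B1→A2→B5 (+1); matched 6.
No augmenting path remains; maximum matching = 6.
König certificate: {A1, A2, A3, A4, A5, A6} is a vertex cover of size 6 (every listed pair touches it), so no matching can be larger.

6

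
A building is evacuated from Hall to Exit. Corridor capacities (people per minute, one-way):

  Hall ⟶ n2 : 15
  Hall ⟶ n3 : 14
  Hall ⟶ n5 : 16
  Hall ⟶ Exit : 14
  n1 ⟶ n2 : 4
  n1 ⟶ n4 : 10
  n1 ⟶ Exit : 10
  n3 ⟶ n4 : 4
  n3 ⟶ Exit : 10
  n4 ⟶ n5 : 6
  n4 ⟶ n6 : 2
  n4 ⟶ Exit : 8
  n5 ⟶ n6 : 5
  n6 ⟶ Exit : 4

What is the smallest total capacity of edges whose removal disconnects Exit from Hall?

32

Augment Hall→Exit: bottleneck 14, flow now 14.
Augment Hall→n3→Exit: bottleneck 10, flow now 24.
Augment Hall→n3→n4→Exit: bottleneck 4, flow now 28.
Augment Hall→n5→n6→Exit: bottleneck 4, flow now 32.
No augmenting path remains; maximum flow = 32.
By max-flow min-cut, the minimum cut capacity equals the max flow.
In the residual graph, reachable from Hall: {Hall, n2, n5, n6}.
Min-cut edges: Hall→n3 (14), Hall→Exit (14), n6→Exit (4); capacity 14 + 14 + 4 = 32.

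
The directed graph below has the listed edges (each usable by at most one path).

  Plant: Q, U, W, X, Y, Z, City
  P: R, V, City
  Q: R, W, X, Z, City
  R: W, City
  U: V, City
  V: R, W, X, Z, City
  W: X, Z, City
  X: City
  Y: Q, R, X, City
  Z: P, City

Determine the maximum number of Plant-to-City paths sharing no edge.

7

Assign every edge capacity 1; by Menger, the answer equals the max flow.
Path Plant→City (+1); total 1.
Path Plant→Q→City (+1); total 2.
Path Plant→U→City (+1); total 3.
Path Plant→W→City (+1); total 4.
Path Plant→X→City (+1); total 5.
Path Plant→Y→City (+1); total 6.
Path Plant→Z→City (+1); total 7.
No residual Plant→City path; max flow = 7.
Certifying cut of size 7: {Plant→City, Plant→Q, Plant→U, Plant→W, Plant→X, Plant→Y, Plant→Z}.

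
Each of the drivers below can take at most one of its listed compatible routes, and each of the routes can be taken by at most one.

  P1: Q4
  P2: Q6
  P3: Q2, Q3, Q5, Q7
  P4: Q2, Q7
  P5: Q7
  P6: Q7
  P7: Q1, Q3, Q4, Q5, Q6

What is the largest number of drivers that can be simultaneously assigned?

6

Unit-capacity flow: source→left, listed edges, right→sink; max matching = max flow.
Augmenting path P1→Q4 (+1); matched 1.
Augmenting path P2→Q6 (+1); matched 2.
Augmenting path P3→Q2 (+1); matched 3.
Augmenting path P4→Q7 (+1); matched 4.
Augmenting path P7→Q1 (+1); matched 5.
Augmenting path P5→Q7→P4→Q2→P3→Q3 (+1); matched 6.
No augmenting path remains; maximum matching = 6.
König certificate: {P1, P2, P3, P4, P7, Q7} is a vertex cover of size 6 (every listed pair touches it), so no matching can be larger.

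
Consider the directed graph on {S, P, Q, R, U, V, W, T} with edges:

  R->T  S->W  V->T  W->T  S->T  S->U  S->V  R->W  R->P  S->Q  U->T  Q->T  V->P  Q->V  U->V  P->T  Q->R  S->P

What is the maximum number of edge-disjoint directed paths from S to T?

6

Assign every edge capacity 1; by Menger, the answer equals the max flow.
Path S→T (+1); total 1.
Path S→P→T (+1); total 2.
Path S→Q→T (+1); total 3.
Path S→U→T (+1); total 4.
Path S→V→T (+1); total 5.
Path S→W→T (+1); total 6.
No residual S→T path; max flow = 6.
Certifying cut of size 6: {S→P, S→Q, S→T, S→U, S→V, S→W}.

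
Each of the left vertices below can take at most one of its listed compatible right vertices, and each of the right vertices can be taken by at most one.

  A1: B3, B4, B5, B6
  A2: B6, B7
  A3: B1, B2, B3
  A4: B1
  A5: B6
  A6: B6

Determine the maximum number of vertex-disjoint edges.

Unit-capacity flow: source→left, listed edges, right→sink; max matching = max flow.
Augmenting path A1→B3 (+1); matched 1.
Augmenting path A2→B6 (+1); matched 2.
Augmenting path A3→B1 (+1); matched 3.
Augmenting path A4→B1→A3→B2 (+1); matched 4.
Augmenting path A5→B6→A2→B7 (+1); matched 5.
No augmenting path remains; maximum matching = 5.
König certificate: {A1, A2, A3, A4, B6} is a vertex cover of size 5 (every listed pair touches it), so no matching can be larger.

5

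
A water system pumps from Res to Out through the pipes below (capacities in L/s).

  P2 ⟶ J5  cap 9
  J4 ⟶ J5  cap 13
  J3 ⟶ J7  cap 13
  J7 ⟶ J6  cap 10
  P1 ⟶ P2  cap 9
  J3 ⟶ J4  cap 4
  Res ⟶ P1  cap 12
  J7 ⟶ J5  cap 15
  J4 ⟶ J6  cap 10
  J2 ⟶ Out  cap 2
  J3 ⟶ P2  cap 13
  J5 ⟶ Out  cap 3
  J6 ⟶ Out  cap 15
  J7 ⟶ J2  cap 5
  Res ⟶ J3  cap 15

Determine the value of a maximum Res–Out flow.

Augment Res→P1→P2→J5→Out: bottleneck 3, flow now 3.
Augment Res→J3→J4→J6→Out: bottleneck 4, flow now 7.
Augment Res→J3→J7→J6→Out: bottleneck 10, flow now 17.
Augment Res→J3→J7→J2→Out: bottleneck 1, flow now 18.
No augmenting path remains; maximum flow = 18.
In the residual graph, reachable from Res: {Res, P1, P2, J5}.
Min-cut edges: Res→J3 (15), J5→Out (3); capacity 15 + 3 = 18.
This cut is saturated, so no flow can exceed 18.

18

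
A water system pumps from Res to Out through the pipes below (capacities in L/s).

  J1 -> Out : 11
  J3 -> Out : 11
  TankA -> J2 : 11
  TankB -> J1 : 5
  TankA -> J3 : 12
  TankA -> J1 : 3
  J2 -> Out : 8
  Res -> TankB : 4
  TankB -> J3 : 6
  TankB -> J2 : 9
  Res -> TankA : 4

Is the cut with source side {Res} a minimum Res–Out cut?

Yes — it is a minimum cut (capacity 8).

Given cut capacity: 4 + 4 = 8.
Augment Res→TankB→J1→Out: bottleneck 4, flow now 4.
Augment Res→TankA→J1→Out: bottleneck 3, flow now 7.
Augment Res→TankA→J2→Out: bottleneck 1, flow now 8.
No augmenting path remains; maximum flow = 8.
Cut capacity 8 equals the max flow, so it is a minimum cut.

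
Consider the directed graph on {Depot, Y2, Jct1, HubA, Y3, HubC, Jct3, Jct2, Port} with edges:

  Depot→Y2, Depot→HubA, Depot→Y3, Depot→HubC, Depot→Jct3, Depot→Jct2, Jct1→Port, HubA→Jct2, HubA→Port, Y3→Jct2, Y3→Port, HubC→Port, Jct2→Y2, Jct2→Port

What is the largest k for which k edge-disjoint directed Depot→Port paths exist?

4

Assign every edge capacity 1; by Menger, the answer equals the max flow.
Path Depot→HubA→Port (+1); total 1.
Path Depot→Y3→Port (+1); total 2.
Path Depot→HubC→Port (+1); total 3.
Path Depot→Jct2→Port (+1); total 4.
No residual Depot→Port path; max flow = 4.
Certifying cut of size 4: {Depot→HubA, Depot→HubC, Depot→Jct2, Depot→Y3}.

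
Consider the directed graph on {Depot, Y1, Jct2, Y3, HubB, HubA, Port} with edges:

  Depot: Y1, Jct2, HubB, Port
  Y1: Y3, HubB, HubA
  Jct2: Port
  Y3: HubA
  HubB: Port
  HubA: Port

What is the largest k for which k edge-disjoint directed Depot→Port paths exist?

Assign every edge capacity 1; by Menger, the answer equals the max flow.
Path Depot→Port (+1); total 1.
Path Depot→Jct2→Port (+1); total 2.
Path Depot→HubB→Port (+1); total 3.
Path Depot→Y1→HubA→Port (+1); total 4.
No residual Depot→Port path; max flow = 4.
Certifying cut of size 4: {Depot→HubB, Depot→Jct2, Depot→Port, Depot→Y1}.

4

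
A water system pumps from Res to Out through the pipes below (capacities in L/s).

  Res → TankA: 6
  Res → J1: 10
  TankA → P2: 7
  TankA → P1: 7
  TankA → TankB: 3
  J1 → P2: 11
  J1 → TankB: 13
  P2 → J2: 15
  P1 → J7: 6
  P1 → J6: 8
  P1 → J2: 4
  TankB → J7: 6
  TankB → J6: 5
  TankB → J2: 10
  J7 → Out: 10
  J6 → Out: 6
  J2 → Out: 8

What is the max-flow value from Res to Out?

Augment Res→TankA→P2→J2→Out: bottleneck 6, flow now 6.
Augment Res→J1→P2→J2→Out: bottleneck 2, flow now 8.
Augment Res→J1→TankB→J7→Out: bottleneck 6, flow now 14.
Augment Res→J1→TankB→J6→Out: bottleneck 2, flow now 16.
No augmenting path remains; maximum flow = 16.
In the residual graph, reachable from Res: {Res}.
Min-cut edges: Res→TankA (6), Res→J1 (10); capacity 6 + 10 = 16.
This cut is saturated, so no flow can exceed 16.

16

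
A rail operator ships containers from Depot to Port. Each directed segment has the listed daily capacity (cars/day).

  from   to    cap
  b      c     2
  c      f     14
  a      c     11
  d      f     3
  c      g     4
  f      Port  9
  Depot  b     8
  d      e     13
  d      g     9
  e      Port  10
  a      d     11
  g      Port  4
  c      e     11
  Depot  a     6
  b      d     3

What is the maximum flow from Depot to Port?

Augment Depot→a→c→e→Port: bottleneck 6, flow now 6.
Augment Depot→b→c→e→Port: bottleneck 2, flow now 8.
Augment Depot→b→d→e→Port: bottleneck 2, flow now 10.
Augment Depot→b→d→f→Port: bottleneck 1, flow now 11.
No augmenting path remains; maximum flow = 11.
In the residual graph, reachable from Depot: {Depot, b}.
Min-cut edges: Depot→a (6), b→c (2), b→d (3); capacity 6 + 2 + 3 = 11.
This cut is saturated, so no flow can exceed 11.

11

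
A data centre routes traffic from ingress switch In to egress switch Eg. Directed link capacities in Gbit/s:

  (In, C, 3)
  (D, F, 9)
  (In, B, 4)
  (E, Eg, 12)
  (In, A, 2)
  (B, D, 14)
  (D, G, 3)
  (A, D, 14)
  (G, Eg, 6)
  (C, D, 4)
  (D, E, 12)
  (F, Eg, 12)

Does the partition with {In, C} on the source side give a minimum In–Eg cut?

No — its capacity is 10, but the minimum cut has capacity 9.

Given cut capacity: 2 + 4 + 4 = 10.
Augment In→A→D→E→Eg: bottleneck 2, flow now 2.
Augment In→B→D→E→Eg: bottleneck 4, flow now 6.
Augment In→C→D→E→Eg: bottleneck 3, flow now 9.
No augmenting path remains; maximum flow = 9.
In the residual graph, reachable from In: {In}.
Min-cut edges: In→A (2), In→B (4), In→C (3); capacity 2 + 4 + 3 = 9.
Cut capacity 10 exceeds the max flow 9, so it is not minimum.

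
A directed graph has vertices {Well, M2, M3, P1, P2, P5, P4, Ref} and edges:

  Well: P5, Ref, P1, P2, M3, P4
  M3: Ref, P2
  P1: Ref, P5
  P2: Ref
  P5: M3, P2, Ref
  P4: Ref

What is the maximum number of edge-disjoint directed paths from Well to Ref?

Assign every edge capacity 1; by Menger, the answer equals the max flow.
Path Well→Ref (+1); total 1.
Path Well→M3→Ref (+1); total 2.
Path Well→P1→Ref (+1); total 3.
Path Well→P2→Ref (+1); total 4.
Path Well→P5→Ref (+1); total 5.
Path Well→P4→Ref (+1); total 6.
No residual Well→Ref path; max flow = 6.
Certifying cut of size 6: {Well→M3, Well→P1, Well→P2, Well→P4, Well→P5, Well→Ref}.

6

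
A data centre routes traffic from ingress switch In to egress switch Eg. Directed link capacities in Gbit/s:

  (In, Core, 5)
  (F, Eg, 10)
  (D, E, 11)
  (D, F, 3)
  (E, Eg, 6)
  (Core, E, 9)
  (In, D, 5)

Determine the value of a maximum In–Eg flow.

Augment In→Core→E→Eg: bottleneck 5, flow now 5.
Augment In→D→E→Eg: bottleneck 1, flow now 6.
Augment In→D→F→Eg: bottleneck 3, flow now 9.
No augmenting path remains; maximum flow = 9.
In the residual graph, reachable from In: {In, Core, D, E}.
Min-cut edges: D→F (3), E→Eg (6); capacity 3 + 6 = 9.
This cut is saturated, so no flow can exceed 9.

9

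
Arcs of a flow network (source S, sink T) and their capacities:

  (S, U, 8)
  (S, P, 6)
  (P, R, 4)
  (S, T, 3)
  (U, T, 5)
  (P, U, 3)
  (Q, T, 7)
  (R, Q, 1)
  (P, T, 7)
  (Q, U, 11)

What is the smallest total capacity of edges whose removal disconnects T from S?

14

Augment S→T: bottleneck 3, flow now 3.
Augment S→P→T: bottleneck 6, flow now 9.
Augment S→U→T: bottleneck 5, flow now 14.
No augmenting path remains; maximum flow = 14.
By max-flow min-cut, the minimum cut capacity equals the max flow.
In the residual graph, reachable from S: {S, U}.
Min-cut edges: S→P (6), S→T (3), U→T (5); capacity 6 + 3 + 5 = 14.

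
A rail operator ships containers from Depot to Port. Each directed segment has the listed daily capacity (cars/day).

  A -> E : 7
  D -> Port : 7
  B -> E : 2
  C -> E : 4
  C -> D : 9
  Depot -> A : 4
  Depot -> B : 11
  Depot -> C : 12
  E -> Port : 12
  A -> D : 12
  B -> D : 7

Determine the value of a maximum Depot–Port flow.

Augment Depot→A→D→Port: bottleneck 4, flow now 4.
Augment Depot→B→D→Port: bottleneck 3, flow now 7.
Augment Depot→B→E→Port: bottleneck 2, flow now 9.
Augment Depot→C→E→Port: bottleneck 4, flow now 13.
Augment Depot→B→D→A→E→Port: bottleneck 4, flow now 17. (uses reverse residual edge)
No augmenting path remains; maximum flow = 17.
In the residual graph, reachable from Depot: {Depot, B, C, D}.
Min-cut edges: Depot→A (4), B→E (2), C→E (4), D→Port (7); capacity 4 + 2 + 4 + 7 = 17.
This cut is saturated, so no flow can exceed 17.

17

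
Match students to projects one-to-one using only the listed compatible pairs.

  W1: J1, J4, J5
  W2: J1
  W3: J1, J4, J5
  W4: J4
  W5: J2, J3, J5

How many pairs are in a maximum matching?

Unit-capacity flow: source→left, listed edges, right→sink; max matching = max flow.
Augmenting path W1→J1 (+1); matched 1.
Augmenting path W3→J4 (+1); matched 2.
Augmenting path W5→J2 (+1); matched 3.
Augmenting path W2→J1→W1→J5 (+1); matched 4.
No augmenting path remains; maximum matching = 4.
König certificate: {W5, J1, J4, J5} is a vertex cover of size 4 (every listed pair touches it), so no matching can be larger.

4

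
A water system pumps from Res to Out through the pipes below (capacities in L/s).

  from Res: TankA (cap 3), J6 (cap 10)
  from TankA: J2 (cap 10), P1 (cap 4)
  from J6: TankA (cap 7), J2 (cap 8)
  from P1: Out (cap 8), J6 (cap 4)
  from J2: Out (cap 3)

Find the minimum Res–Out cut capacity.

7

Augment Res→TankA→P1→Out: bottleneck 3, flow now 3.
Augment Res→J6→J2→Out: bottleneck 3, flow now 6.
Augment Res→J6→TankA→P1→Out: bottleneck 1, flow now 7.
No augmenting path remains; maximum flow = 7.
By max-flow min-cut, the minimum cut capacity equals the max flow.
In the residual graph, reachable from Res: {Res, TankA, J6, J2}.
Min-cut edges: TankA→P1 (4), J2→Out (3); capacity 4 + 3 = 7.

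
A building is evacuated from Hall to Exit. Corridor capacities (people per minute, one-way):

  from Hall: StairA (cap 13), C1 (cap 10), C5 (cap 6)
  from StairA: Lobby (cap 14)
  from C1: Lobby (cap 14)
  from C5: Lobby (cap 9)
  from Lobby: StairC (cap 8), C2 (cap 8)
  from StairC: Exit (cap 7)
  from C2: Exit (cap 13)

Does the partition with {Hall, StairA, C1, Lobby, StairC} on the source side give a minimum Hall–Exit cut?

No — its capacity is 21, but the minimum cut has capacity 15.

Given cut capacity: 6 + 8 + 7 = 21.
Augment Hall→StairA→Lobby→StairC→Exit: bottleneck 7, flow now 7.
Augment Hall→StairA→Lobby→C2→Exit: bottleneck 6, flow now 13.
Augment Hall→C1→Lobby→C2→Exit: bottleneck 2, flow now 15.
No augmenting path remains; maximum flow = 15.
In the residual graph, reachable from Hall: {Hall, StairA, C1, C5, Lobby, StairC}.
Min-cut edges: Lobby→C2 (8), StairC→Exit (7); capacity 8 + 7 = 15.
Cut capacity 21 exceeds the max flow 15, so it is not minimum.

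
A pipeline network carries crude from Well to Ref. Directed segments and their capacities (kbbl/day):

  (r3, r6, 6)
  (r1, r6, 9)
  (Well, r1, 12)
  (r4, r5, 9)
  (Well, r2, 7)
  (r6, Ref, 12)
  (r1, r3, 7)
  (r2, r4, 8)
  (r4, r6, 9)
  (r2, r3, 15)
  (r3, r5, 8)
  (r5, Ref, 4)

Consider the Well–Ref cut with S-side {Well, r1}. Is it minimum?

Given cut capacity: 7 + 7 + 9 = 23.
Augment Well→r1→r6→Ref: bottleneck 9, flow now 9.
Augment Well→r1→r3→r5→Ref: bottleneck 3, flow now 12.
Augment Well→r2→r3→r5→Ref: bottleneck 1, flow now 13.
Augment Well→r2→r3→r6→Ref: bottleneck 3, flow now 16.
No augmenting path remains; maximum flow = 16.
In the residual graph, reachable from Well: {Well, r1, r2, r3, r4, r5, r6}.
Min-cut edges: r5→Ref (4), r6→Ref (12); capacity 4 + 12 = 16.
Cut capacity 23 exceeds the max flow 16, so it is not minimum.

No — its capacity is 23, but the minimum cut has capacity 16.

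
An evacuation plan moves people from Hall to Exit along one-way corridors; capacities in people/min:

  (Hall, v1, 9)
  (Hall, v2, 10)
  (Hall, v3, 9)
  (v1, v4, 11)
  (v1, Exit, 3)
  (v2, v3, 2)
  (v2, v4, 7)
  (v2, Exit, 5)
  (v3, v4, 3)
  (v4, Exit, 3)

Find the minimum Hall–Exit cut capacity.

11

Augment Hall→v1→Exit: bottleneck 3, flow now 3.
Augment Hall→v2→Exit: bottleneck 5, flow now 8.
Augment Hall→v1→v4→Exit: bottleneck 3, flow now 11.
No augmenting path remains; maximum flow = 11.
By max-flow min-cut, the minimum cut capacity equals the max flow.
In the residual graph, reachable from Hall: {Hall, v1, v2, v3, v4}.
Min-cut edges: v1→Exit (3), v2→Exit (5), v4→Exit (3); capacity 3 + 5 + 3 = 11.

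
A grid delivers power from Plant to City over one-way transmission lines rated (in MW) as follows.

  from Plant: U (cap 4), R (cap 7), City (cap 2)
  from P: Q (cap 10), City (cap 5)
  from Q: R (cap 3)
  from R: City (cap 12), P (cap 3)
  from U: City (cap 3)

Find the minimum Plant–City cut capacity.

12

Augment Plant→City: bottleneck 2, flow now 2.
Augment Plant→R→City: bottleneck 7, flow now 9.
Augment Plant→U→City: bottleneck 3, flow now 12.
No augmenting path remains; maximum flow = 12.
By max-flow min-cut, the minimum cut capacity equals the max flow.
In the residual graph, reachable from Plant: {Plant, U}.
Min-cut edges: Plant→R (7), Plant→City (2), U→City (3); capacity 7 + 2 + 3 = 12.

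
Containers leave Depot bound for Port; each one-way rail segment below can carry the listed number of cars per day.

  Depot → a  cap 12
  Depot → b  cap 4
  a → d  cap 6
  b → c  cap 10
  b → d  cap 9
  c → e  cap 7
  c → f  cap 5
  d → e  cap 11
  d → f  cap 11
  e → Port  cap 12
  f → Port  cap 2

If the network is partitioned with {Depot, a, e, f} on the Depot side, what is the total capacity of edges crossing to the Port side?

24

Edges leaving {Depot, a, e, f}: Depot→b (4), a→d (6), e→Port (12), f→Port (2).
Cut capacity = 4 + 6 + 12 + 2 = 24.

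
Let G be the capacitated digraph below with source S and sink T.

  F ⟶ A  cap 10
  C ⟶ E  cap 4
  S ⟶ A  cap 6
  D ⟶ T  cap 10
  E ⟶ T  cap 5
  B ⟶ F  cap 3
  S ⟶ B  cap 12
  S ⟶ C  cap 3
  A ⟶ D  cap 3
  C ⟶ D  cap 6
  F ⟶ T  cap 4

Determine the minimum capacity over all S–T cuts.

9

Augment S→A→D→T: bottleneck 3, flow now 3.
Augment S→B→F→T: bottleneck 3, flow now 6.
Augment S→C→D→T: bottleneck 3, flow now 9.
No augmenting path remains; maximum flow = 9.
By max-flow min-cut, the minimum cut capacity equals the max flow.
In the residual graph, reachable from S: {S, A, B}.
Min-cut edges: S→C (3), A→D (3), B→F (3); capacity 3 + 3 + 3 = 9.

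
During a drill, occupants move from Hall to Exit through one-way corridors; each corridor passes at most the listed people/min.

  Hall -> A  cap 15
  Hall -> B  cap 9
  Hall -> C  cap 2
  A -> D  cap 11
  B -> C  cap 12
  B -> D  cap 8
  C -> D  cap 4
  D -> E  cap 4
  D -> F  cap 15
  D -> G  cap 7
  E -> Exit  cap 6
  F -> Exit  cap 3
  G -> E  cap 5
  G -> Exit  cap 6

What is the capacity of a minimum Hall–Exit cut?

14

Augment Hall→A→D→E→Exit: bottleneck 4, flow now 4.
Augment Hall→A→D→F→Exit: bottleneck 3, flow now 7.
Augment Hall→A→D→G→Exit: bottleneck 4, flow now 11.
Augment Hall→B→D→G→Exit: bottleneck 2, flow now 13.
Augment Hall→B→D→G→E→Exit: bottleneck 1, flow now 14.
No augmenting path remains; maximum flow = 14.
By max-flow min-cut, the minimum cut capacity equals the max flow.
In the residual graph, reachable from Hall: {Hall, A, B, C, D, F}.
Min-cut edges: D→E (4), D→G (7), F→Exit (3); capacity 4 + 7 + 3 = 14.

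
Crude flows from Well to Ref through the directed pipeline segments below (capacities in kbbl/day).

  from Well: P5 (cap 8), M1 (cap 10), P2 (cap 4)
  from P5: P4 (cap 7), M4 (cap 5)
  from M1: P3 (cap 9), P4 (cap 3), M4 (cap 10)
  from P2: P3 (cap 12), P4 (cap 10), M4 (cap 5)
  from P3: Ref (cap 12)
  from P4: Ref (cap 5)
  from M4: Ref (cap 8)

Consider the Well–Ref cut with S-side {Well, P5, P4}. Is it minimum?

No — its capacity is 24, but the minimum cut has capacity 22.

Given cut capacity: 10 + 4 + 5 + 5 = 24.
Augment Well→P5→P4→Ref: bottleneck 5, flow now 5.
Augment Well→P5→M4→Ref: bottleneck 3, flow now 8.
Augment Well→M1→P3→Ref: bottleneck 9, flow now 17.
Augment Well→M1→M4→Ref: bottleneck 1, flow now 18.
Augment Well→P2→P3→Ref: bottleneck 3, flow now 21.
Augment Well→P2→M4→Ref: bottleneck 1, flow now 22.
No augmenting path remains; maximum flow = 22.
In the residual graph, reachable from Well: {Well}.
Min-cut edges: Well→P5 (8), Well→M1 (10), Well→P2 (4); capacity 8 + 10 + 4 = 22.
Cut capacity 24 exceeds the max flow 22, so it is not minimum.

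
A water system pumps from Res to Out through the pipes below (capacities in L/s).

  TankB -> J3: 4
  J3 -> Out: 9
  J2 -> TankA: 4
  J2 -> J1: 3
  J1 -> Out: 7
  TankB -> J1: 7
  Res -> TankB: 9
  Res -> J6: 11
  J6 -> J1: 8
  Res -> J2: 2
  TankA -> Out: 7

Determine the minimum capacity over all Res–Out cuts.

13

Augment Res→TankB→J3→Out: bottleneck 4, flow now 4.
Augment Res→TankB→J1→Out: bottleneck 5, flow now 9.
Augment Res→J2→J1→Out: bottleneck 2, flow now 11.
Augment Res→J6→J1→J2→TankA→Out: bottleneck 2, flow now 13. (uses reverse residual edge)
No augmenting path remains; maximum flow = 13.
By max-flow min-cut, the minimum cut capacity equals the max flow.
In the residual graph, reachable from Res: {Res, TankB, J6, J1}.
Min-cut edges: Res→J2 (2), TankB→J3 (4), J1→Out (7); capacity 2 + 4 + 7 = 13.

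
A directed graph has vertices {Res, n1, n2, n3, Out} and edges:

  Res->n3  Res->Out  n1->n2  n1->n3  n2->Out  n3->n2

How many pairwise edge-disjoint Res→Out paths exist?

Assign every edge capacity 1; by Menger, the answer equals the max flow.
Path Res→Out (+1); total 1.
Path Res→n3→n2→Out (+1); total 2.
No residual Res→Out path; max flow = 2.
Certifying cut of size 2: {Res→Out, Res→n3}.

2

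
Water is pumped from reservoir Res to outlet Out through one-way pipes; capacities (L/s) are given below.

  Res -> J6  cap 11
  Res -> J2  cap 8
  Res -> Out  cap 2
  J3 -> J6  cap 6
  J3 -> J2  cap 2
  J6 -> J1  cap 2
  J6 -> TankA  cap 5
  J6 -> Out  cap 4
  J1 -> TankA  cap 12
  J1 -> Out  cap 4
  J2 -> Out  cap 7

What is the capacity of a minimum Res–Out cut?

15

Augment Res→Out: bottleneck 2, flow now 2.
Augment Res→J6→Out: bottleneck 4, flow now 6.
Augment Res→J2→Out: bottleneck 7, flow now 13.
Augment Res→J6→J1→Out: bottleneck 2, flow now 15.
No augmenting path remains; maximum flow = 15.
By max-flow min-cut, the minimum cut capacity equals the max flow.
In the residual graph, reachable from Res: {Res, J6, J2, TankA}.
Min-cut edges: Res→Out (2), J6→J1 (2), J6→Out (4), J2→Out (7); capacity 2 + 2 + 4 + 7 = 15.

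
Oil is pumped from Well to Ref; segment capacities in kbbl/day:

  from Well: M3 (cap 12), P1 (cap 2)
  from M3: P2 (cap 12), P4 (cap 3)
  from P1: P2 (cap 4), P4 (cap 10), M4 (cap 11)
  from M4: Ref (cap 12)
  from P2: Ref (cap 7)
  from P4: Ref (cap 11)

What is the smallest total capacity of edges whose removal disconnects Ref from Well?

12

Augment Well→M3→P2→Ref: bottleneck 7, flow now 7.
Augment Well→M3→P4→Ref: bottleneck 3, flow now 10.
Augment Well→P1→M4→Ref: bottleneck 2, flow now 12.
No augmenting path remains; maximum flow = 12.
By max-flow min-cut, the minimum cut capacity equals the max flow.
In the residual graph, reachable from Well: {Well, M3, P2}.
Min-cut edges: Well→P1 (2), M3→P4 (3), P2→Ref (7); capacity 2 + 3 + 7 = 12.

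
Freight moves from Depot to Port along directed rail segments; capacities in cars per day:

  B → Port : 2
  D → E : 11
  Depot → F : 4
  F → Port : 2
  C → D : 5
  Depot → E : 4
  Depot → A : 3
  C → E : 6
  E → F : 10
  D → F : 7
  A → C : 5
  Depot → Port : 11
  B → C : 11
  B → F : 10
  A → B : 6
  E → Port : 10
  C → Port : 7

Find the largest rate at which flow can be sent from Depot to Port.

20

Augment Depot→Port: bottleneck 11, flow now 11.
Augment Depot→E→Port: bottleneck 4, flow now 15.
Augment Depot→F→Port: bottleneck 2, flow now 17.
Augment Depot→A→B→Port: bottleneck 2, flow now 19.
Augment Depot→A→C→Port: bottleneck 1, flow now 20.
No augmenting path remains; maximum flow = 20.
In the residual graph, reachable from Depot: {Depot, F}.
Min-cut edges: Depot→A (3), Depot→E (4), Depot→Port (11), F→Port (2); capacity 3 + 4 + 11 + 2 = 20.
This cut is saturated, so no flow can exceed 20.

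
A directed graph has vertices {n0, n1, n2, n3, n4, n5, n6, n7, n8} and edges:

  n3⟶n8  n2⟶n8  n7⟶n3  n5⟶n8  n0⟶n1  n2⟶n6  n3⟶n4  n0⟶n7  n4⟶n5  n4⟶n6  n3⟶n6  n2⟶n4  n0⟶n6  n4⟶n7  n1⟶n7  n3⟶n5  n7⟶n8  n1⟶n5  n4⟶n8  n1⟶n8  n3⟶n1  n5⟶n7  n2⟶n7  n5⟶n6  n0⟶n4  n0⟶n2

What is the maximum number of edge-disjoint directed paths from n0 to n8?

4

Assign every edge capacity 1; by Menger, the answer equals the max flow.
Path n0→n1→n8 (+1); total 1.
Path n0→n2→n8 (+1); total 2.
Path n0→n4→n8 (+1); total 3.
Path n0→n7→n8 (+1); total 4.
No residual n0→n8 path; max flow = 4.
Certifying cut of size 4: {n0→n1, n0→n2, n0→n4, n0→n7}.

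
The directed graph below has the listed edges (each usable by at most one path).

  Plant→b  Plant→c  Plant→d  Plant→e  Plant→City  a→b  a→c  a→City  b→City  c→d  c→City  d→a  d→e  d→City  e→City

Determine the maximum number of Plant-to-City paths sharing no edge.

5

Assign every edge capacity 1; by Menger, the answer equals the max flow.
Path Plant→City (+1); total 1.
Path Plant→b→City (+1); total 2.
Path Plant→c→City (+1); total 3.
Path Plant→d→City (+1); total 4.
Path Plant→e→City (+1); total 5.
No residual Plant→City path; max flow = 5.
Certifying cut of size 5: {Plant→City, Plant→b, Plant→c, Plant→d, Plant→e}.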